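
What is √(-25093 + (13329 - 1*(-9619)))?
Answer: I*√2145 ≈ 46.314*I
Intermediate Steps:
√(-25093 + (13329 - 1*(-9619))) = √(-25093 + (13329 + 9619)) = √(-25093 + 22948) = √(-2145) = I*√2145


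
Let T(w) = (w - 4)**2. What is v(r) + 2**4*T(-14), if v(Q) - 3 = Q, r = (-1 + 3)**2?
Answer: 5191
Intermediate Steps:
r = 4 (r = 2**2 = 4)
v(Q) = 3 + Q
T(w) = (-4 + w)**2
v(r) + 2**4*T(-14) = (3 + 4) + 2**4*(-4 - 14)**2 = 7 + 16*(-18)**2 = 7 + 16*324 = 7 + 5184 = 5191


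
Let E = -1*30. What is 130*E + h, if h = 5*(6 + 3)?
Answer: -3855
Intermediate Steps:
E = -30
h = 45 (h = 5*9 = 45)
130*E + h = 130*(-30) + 45 = -3900 + 45 = -3855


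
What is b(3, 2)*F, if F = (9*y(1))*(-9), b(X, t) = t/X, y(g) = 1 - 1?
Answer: 0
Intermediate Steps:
y(g) = 0
F = 0 (F = (9*0)*(-9) = 0*(-9) = 0)
b(3, 2)*F = (2/3)*0 = 0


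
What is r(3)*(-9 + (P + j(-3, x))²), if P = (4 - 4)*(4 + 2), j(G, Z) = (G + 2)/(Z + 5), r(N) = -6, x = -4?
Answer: 48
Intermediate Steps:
j(G, Z) = (2 + G)/(5 + Z)
P = 0 (P = 0*6 = 0)
r(3)*(-9 + (P + j(-3, x))²) = -6*(-9 + (0 + (2 - 3)/(5 - 4))²) = -6*(-9 + (0 - 1/1)²) = -6*(-9 + (0 + 1*(-1))²) = -6*(-9 + (0 - 1)²) = -6*(-9 + (-1)²) = -6*(-9 + 1) = -6*(-8) = 48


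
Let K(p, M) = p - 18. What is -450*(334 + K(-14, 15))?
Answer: -135900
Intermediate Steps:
K(p, M) = -18 + p
-450*(334 + K(-14, 15)) = -450*(334 + (-18 - 14)) = -450*(334 - 32) = -450*302 = -135900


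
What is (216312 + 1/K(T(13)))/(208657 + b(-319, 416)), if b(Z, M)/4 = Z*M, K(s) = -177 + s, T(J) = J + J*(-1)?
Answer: -38287223/57022143 ≈ -0.67144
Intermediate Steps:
T(J) = 0 (T(J) = J - J = 0)
b(Z, M) = 4*M*Z (b(Z, M) = 4*(Z*M) = 4*(M*Z) = 4*M*Z)
(216312 + 1/K(T(13)))/(208657 + b(-319, 416)) = (216312 + 1/(-177 + 0))/(208657 + 4*416*(-319)) = (216312 + 1/(-177))/(208657 - 530816) = (216312 - 1/177)/(-322159) = (38287223/177)*(-1/322159) = -38287223/57022143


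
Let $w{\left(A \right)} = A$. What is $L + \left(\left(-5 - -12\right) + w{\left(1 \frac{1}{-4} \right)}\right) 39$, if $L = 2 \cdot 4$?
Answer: $\frac{1085}{4} \approx 271.25$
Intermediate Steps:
$L = 8$
$L + \left(\left(-5 - -12\right) + w{\left(1 \frac{1}{-4} \right)}\right) 39 = 8 + \left(\left(-5 - -12\right) + 1 \frac{1}{-4}\right) 39 = 8 + \left(\left(-5 + 12\right) + 1 \left(- \frac{1}{4}\right)\right) 39 = 8 + \left(7 - \frac{1}{4}\right) 39 = 8 + \frac{27}{4} \cdot 39 = 8 + \frac{1053}{4} = \frac{1085}{4}$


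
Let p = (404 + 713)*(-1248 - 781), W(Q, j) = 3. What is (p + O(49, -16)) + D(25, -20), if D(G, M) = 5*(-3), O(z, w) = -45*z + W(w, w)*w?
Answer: -2268661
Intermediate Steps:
O(z, w) = -45*z + 3*w
p = -2266393 (p = 1117*(-2029) = -2266393)
D(G, M) = -15
(p + O(49, -16)) + D(25, -20) = (-2266393 + (-45*49 + 3*(-16))) - 15 = (-2266393 + (-2205 - 48)) - 15 = (-2266393 - 2253) - 15 = -2268646 - 15 = -2268661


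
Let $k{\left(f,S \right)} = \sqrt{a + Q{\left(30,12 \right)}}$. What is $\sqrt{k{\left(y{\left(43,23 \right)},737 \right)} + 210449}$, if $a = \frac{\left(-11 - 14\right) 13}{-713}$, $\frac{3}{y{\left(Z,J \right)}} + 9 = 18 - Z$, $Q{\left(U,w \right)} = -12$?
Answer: $\frac{\sqrt{106985747681 + 713 i \sqrt{5868703}}}{713} \approx 458.75 + 0.0037032 i$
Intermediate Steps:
$y{\left(Z,J \right)} = \frac{3}{9 - Z}$ ($y{\left(Z,J \right)} = \frac{3}{-9 - \left(-18 + Z\right)} = \frac{3}{9 - Z}$)
$a = \frac{325}{713}$ ($a = \left(-25\right) 13 \left(- \frac{1}{713}\right) = \left(-325\right) \left(- \frac{1}{713}\right) = \frac{325}{713} \approx 0.45582$)
$k{\left(f,S \right)} = \frac{i \sqrt{5868703}}{713}$ ($k{\left(f,S \right)} = \sqrt{\frac{325}{713} - 12} = \sqrt{- \frac{8231}{713}} = \frac{i \sqrt{5868703}}{713}$)
$\sqrt{k{\left(y{\left(43,23 \right)},737 \right)} + 210449} = \sqrt{\frac{i \sqrt{5868703}}{713} + 210449} = \sqrt{210449 + \frac{i \sqrt{5868703}}{713}}$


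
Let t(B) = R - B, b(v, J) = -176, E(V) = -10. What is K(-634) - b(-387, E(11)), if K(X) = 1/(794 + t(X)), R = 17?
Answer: 254321/1445 ≈ 176.00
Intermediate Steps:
t(B) = 17 - B
K(X) = 1/(811 - X) (K(X) = 1/(794 + (17 - X)) = 1/(811 - X))
K(-634) - b(-387, E(11)) = -1/(-811 - 634) - 1*(-176) = -1/(-1445) + 176 = -1*(-1/1445) + 176 = 1/1445 + 176 = 254321/1445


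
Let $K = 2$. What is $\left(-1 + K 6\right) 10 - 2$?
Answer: $108$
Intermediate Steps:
$\left(-1 + K 6\right) 10 - 2 = \left(-1 + 2 \cdot 6\right) 10 - 2 = \left(-1 + 12\right) 10 - 2 = 11 \cdot 10 - 2 = 110 - 2 = 108$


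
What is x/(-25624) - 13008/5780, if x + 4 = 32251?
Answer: -129926163/37026680 ≈ -3.5090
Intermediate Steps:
x = 32247 (x = -4 + 32251 = 32247)
x/(-25624) - 13008/5780 = 32247/(-25624) - 13008/5780 = 32247*(-1/25624) - 13008*1/5780 = -32247/25624 - 3252/1445 = -129926163/37026680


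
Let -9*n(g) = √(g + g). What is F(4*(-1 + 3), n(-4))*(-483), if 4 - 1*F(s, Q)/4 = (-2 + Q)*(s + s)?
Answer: -69552 - 20608*I*√2/3 ≈ -69552.0 - 9714.7*I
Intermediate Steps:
n(g) = -√2*√g/9 (n(g) = -√(g + g)/9 = -√2*√g/9)
F(s, Q) = 16 - 8*s*(-2 + Q) (F(s, Q) = 16 - 4*(-2 + Q)*(s + s) = 16 - 4*(-2 + Q)*2*s = 16 - 8*s*(-2 + Q))
F(4*(-1 + 3), n(-4))*(-483) = (16 + 16*(4*(-1 + 3)) - 8*(-√2*√(-4)/9)*4*(-1 + 3))*(-483) = (16 + 16*(4*2) - 8*(-√2*2*I/9)*4*2)*(-483) = (16 + 16*8 - 8*(-2*I*√2/9)*8)*(-483) = (16 + 128 + 128*I*√2/9)*(-483) = (144 + 128*I*√2/9)*(-483) = -69552 - 20608*I*√2/3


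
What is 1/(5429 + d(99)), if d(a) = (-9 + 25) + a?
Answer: 1/5544 ≈ 0.00018038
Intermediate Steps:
d(a) = 16 + a
1/(5429 + d(99)) = 1/(5429 + (16 + 99)) = 1/(5429 + 115) = 1/5544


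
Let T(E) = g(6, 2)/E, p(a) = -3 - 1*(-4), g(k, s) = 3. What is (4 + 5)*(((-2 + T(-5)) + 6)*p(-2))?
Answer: 153/5 ≈ 30.600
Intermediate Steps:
p(a) = 1 (p(a) = -3 + 4 = 1)
T(E) = 3/E
(4 + 5)*(((-2 + T(-5)) + 6)*p(-2)) = (4 + 5)*(((-2 + 3/(-5)) + 6)*1) = 9*(((-2 + 3*(-1/5)) + 6)*1) = 9*(((-2 - 3/5) + 6)*1) = 9*((-13/5 + 6)*1) = 9*((17/5)*1) = 9*(17/5) = 153/5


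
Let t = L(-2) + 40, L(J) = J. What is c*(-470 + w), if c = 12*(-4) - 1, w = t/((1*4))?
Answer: 45129/2 ≈ 22565.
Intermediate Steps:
t = 38 (t = -2 + 40 = 38)
w = 19/2 (w = 38/((1*4)) = 38/4 = 38*(¼) = 19/2 ≈ 9.5000)
c = -49 (c = -48 - 1 = -49)
c*(-470 + w) = -49*(-470 + 19/2) = -49*(-921/2) = 45129/2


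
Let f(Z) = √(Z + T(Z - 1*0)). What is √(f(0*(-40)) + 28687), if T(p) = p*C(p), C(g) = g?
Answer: √28687 ≈ 169.37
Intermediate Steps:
T(p) = p² (T(p) = p*p = p²)
f(Z) = √(Z + Z²) (f(Z) = √(Z + (Z - 1*0)²) = √(Z + (Z + 0)²) = √(Z + Z²))
√(f(0*(-40)) + 28687) = √(√((0*(-40))*(1 + 0*(-40))) + 28687) = √(√(0*(1 + 0)) + 28687) = √(√(0*1) + 28687) = √(√0 + 28687) = √(0 + 28687) = √28687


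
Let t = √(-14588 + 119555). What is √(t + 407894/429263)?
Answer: √(175093802122 + 552800169507*√11663)/429263 ≈ 18.026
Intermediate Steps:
t = 3*√11663 (t = √104967 = 3*√11663 ≈ 323.99)
√(t + 407894/429263) = √(3*√11663 + 407894/429263) = √(407894/429263 + 3*√11663)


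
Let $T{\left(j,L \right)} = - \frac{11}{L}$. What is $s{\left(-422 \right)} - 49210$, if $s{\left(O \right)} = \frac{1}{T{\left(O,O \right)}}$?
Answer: $- \frac{540888}{11} \approx -49172.0$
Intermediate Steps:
$s{\left(O \right)} = - \frac{O}{11}$ ($s{\left(O \right)} = \frac{1}{\left(-11\right) \frac{1}{O}} = - \frac{O}{11}$)
$s{\left(-422 \right)} - 49210 = \left(- \frac{1}{11}\right) \left(-422\right) - 49210 = \frac{422}{11} - 49210 = - \frac{540888}{11}$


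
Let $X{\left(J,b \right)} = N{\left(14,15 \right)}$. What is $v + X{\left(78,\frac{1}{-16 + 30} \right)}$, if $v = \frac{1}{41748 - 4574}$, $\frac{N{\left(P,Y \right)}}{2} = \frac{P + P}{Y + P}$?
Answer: $\frac{2081773}{1078046} \approx 1.9311$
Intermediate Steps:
$N{\left(P,Y \right)} = \frac{4 P}{P + Y}$ ($N{\left(P,Y \right)} = 2 \frac{P + P}{Y + P} = 2 \frac{2 P}{P + Y} = \frac{4 P}{P + Y}$)
$X{\left(J,b \right)} = \frac{56}{29}$ ($X{\left(J,b \right)} = 4 \cdot 14 \frac{1}{14 + 15} = 4 \cdot 14 \cdot \frac{1}{29} = \frac{56}{29}$)
$v = \frac{1}{37174} \approx 2.6901 \cdot 10^{-5}$
$v + X{\left(78,\frac{1}{-16 + 30} \right)} = \frac{1}{37174} + \frac{56}{29} = \frac{2081773}{1078046}$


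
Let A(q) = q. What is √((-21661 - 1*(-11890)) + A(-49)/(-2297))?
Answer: I*√51553725586/2297 ≈ 98.848*I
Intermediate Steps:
√((-21661 - 1*(-11890)) + A(-49)/(-2297)) = √((-21661 - 1*(-11890)) - 49/(-2297)) = √((-21661 + 11890) - 49*(-1/2297)) = √(-9771 + 49/2297) = √(-22443938/2297) = I*√51553725586/2297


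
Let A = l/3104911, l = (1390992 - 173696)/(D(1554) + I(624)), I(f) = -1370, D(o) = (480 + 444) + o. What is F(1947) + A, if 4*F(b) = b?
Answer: 1674538712905/3440241388 ≈ 486.75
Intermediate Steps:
D(o) = 924 + o
l = 304324/277 (l = (1390992 - 173696)/((924 + 1554) - 1370) = 1217296/(2478 - 1370) = 1217296/1108 = 1217296*(1/1108) = 304324/277 ≈ 1098.6)
F(b) = b/4
A = 304324/860060347 (A = (304324/277)/3104911 = (304324/277)*(1/3104911) = 304324/860060347 ≈ 0.00035384)
F(1947) + A = (¼)*1947 + 304324/860060347 = 1947/4 + 304324/860060347 = 1674538712905/3440241388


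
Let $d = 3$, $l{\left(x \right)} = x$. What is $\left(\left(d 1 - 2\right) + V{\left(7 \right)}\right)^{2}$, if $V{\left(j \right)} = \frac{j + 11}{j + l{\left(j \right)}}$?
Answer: $\frac{256}{49} \approx 5.2245$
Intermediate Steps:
$V{\left(j \right)} = \frac{11 + j}{2 j}$ ($V{\left(j \right)} = \frac{j + 11}{j + j} = \frac{11 + j}{2 j}$)
$\left(\left(d 1 - 2\right) + V{\left(7 \right)}\right)^{2} = \left(\left(3 \cdot 1 - 2\right) + \frac{11 + 7}{2 \cdot 7}\right)^{2} = \left(\left(3 - 2\right) + \frac{1}{2} \cdot \frac{1}{7} \cdot 18\right)^{2} = \left(1 + \frac{9}{7}\right)^{2} = \left(\frac{16}{7}\right)^{2} = \frac{256}{49}$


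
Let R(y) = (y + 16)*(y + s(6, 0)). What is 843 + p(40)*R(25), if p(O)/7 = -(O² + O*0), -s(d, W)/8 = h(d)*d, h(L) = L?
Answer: 120770443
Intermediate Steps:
s(d, W) = -8*d² (s(d, W) = -8*d*d = -8*d²)
R(y) = (-288 + y)*(16 + y) (R(y) = (y + 16)*(y - 8*6²) = (16 + y)*(y - 8*36) = (16 + y)*(y - 288) = (16 + y)*(-288 + y) = (-288 + y)*(16 + y))
p(O) = -7*O² (p(O) = 7*(-(O² + O*0)) = 7*(-(O² + 0)) = 7*(-O²) = -7*O²)
843 + p(40)*R(25) = 843 + (-7*40²)*(-4608 + 25² - 272*25) = 843 + (-7*1600)*(-4608 + 625 - 6800) = 843 - 11200*(-10783) = 843 + 120769600 = 120770443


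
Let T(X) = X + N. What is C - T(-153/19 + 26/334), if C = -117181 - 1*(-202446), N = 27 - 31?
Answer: 270583841/3173 ≈ 85277.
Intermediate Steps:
N = -4
C = 85265 (C = -117181 + 202446 = 85265)
T(X) = -4 + X (T(X) = X - 4 = -4 + X)
C - T(-153/19 + 26/334) = 85265 - (-4 + (-153/19 + 26/334)) = 85265 - (-4 + (-153*1/19 + 26*(1/334))) = 85265 - (-4 + (-153/19 + 13/167)) = 85265 - (-4 - 25304/3173) = 85265 - 1*(-37996/3173) = 85265 + 37996/3173 = 270583841/3173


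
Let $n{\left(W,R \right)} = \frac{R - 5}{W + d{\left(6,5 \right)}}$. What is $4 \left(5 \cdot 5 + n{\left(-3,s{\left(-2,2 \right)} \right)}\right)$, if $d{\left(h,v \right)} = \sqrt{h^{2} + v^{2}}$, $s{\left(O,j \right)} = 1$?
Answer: $\frac{1288}{13} - \frac{4 \sqrt{61}}{13} \approx 96.674$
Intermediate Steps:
$n{\left(W,R \right)} = \frac{-5 + R}{W + \sqrt{61}}$ ($n{\left(W,R \right)} = \frac{R - 5}{W + \sqrt{6^{2} + 5^{2}}} = \frac{-5 + R}{W + \sqrt{36 + 25}} = \frac{-5 + R}{W + \sqrt{61}}$)
$4 \left(5 \cdot 5 + n{\left(-3,s{\left(-2,2 \right)} \right)}\right) = 4 \left(5 \cdot 5 + \frac{-5 + 1}{-3 + \sqrt{61}}\right) = 4 \left(25 + \frac{1}{-3 + \sqrt{61}} \left(-4\right)\right) = 4 \left(25 - \frac{4}{-3 + \sqrt{61}}\right) = 100 - \frac{16}{-3 + \sqrt{61}}$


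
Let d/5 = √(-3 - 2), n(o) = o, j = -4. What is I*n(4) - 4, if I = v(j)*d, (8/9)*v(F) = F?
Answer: -4 - 90*I*√5 ≈ -4.0 - 201.25*I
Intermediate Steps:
v(F) = 9*F/8
d = 5*I*√5 (d = 5*√(-3 - 2) = 5*√(-5) = 5*(I*√5) = 5*I*√5 ≈ 11.18*I)
I = -45*I*√5/2 (I = ((9/8)*(-4))*(5*I*√5) = -45*I*√5/2 ≈ -50.312*I)
I*n(4) - 4 = -45*I*√5/2*4 - 4 = -90*I*√5 - 4 = -4 - 90*I*√5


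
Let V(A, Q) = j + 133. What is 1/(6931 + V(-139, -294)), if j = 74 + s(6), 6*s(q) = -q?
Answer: 1/7137 ≈ 0.00014011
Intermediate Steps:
s(q) = -q/6 (s(q) = (-q)/6 = -q/6)
j = 73 (j = 74 - ⅙*6 = 74 - 1 = 73)
V(A, Q) = 206 (V(A, Q) = 73 + 133 = 206)
1/(6931 + V(-139, -294)) = 1/(6931 + 206) = 1/7137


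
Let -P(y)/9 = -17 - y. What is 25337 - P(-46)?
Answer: 25598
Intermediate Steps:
P(y) = 153 + 9*y (P(y) = -9*(-17 - y) = 153 + 9*y)
25337 - P(-46) = 25337 - (153 + 9*(-46)) = 25337 - (153 - 414) = 25337 - 1*(-261) = 25337 + 261 = 25598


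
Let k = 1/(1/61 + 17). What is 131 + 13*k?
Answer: 136771/1038 ≈ 131.76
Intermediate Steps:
k = 61/1038 (k = 1/(1/61 + 17) = 1/(1038/61) = 61/1038 ≈ 0.058767)
131 + 13*k = 131 + 13*(61/1038) = 131 + 793/1038 = 136771/1038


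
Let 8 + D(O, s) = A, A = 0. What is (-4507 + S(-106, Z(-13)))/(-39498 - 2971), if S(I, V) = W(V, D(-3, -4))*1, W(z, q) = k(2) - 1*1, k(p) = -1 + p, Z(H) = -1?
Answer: 4507/42469 ≈ 0.10612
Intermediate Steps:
D(O, s) = -8 (D(O, s) = -8 + 0 = -8)
W(z, q) = 0 (W(z, q) = (-1 + 2) - 1*1 = 1 - 1 = 0)
S(I, V) = 0 (S(I, V) = 0*1 = 0)
(-4507 + S(-106, Z(-13)))/(-39498 - 2971) = (-4507 + 0)/(-39498 - 2971) = -4507/(-42469) = -4507*(-1/42469) = 4507/42469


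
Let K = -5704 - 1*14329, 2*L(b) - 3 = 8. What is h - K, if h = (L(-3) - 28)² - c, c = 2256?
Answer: 73133/4 ≈ 18283.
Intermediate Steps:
L(b) = 11/2 (L(b) = 3/2 + (½)*8 = 3/2 + 4 = 11/2)
h = -6999/4 (h = (11/2 - 28)² - 1*2256 = (-45/2)² - 2256 = 2025/4 - 2256 = -6999/4 ≈ -1749.8)
K = -20033 (K = -5704 - 14329 = -20033)
h - K = -6999/4 - 1*(-20033) = -6999/4 + 20033 = 73133/4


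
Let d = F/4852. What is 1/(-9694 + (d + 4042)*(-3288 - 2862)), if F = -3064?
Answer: -1213/30160165822 ≈ -4.0219e-8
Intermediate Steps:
d = -766/1213 (d = -3064/4852 = -3064*1/4852 = -766/1213 ≈ -0.63149)
1/(-9694 + (d + 4042)*(-3288 - 2862)) = 1/(-9694 + (-766/1213 + 4042)*(-3288 - 2862)) = 1/(-9694 + (4902180/1213)*(-6150)) = 1/(-9694 - 30148407000/1213) = 1/(-30160165822/1213) = -1213/30160165822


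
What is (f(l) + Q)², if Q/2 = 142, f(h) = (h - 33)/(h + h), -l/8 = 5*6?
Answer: 2073071961/25600 ≈ 80979.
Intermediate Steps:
l = -240 (l = -40*6 = -8*30 = -240)
f(h) = (-33 + h)/(2*h) (f(h) = (-33 + h)/((2*h)) = (-33 + h)*(1/(2*h)) = (-33 + h)/(2*h))
Q = 284 (Q = 2*142 = 284)
(f(l) + Q)² = ((½)*(-33 - 240)/(-240) + 284)² = ((½)*(-1/240)*(-273) + 284)² = (91/160 + 284)² = (45531/160)² = 2073071961/25600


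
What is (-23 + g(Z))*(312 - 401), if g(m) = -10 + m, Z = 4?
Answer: 2581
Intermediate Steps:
(-23 + g(Z))*(312 - 401) = (-23 + (-10 + 4))*(312 - 401) = (-23 - 6)*(-89) = -29*(-89) = 2581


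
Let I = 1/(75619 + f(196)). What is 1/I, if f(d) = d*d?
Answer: 114035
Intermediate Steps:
f(d) = d²
I = 1/114035 (I = 1/(75619 + 196²) = 1/(75619 + 38416) = 1/114035 ≈ 8.7692e-6)
1/I = 1/(1/114035) = 114035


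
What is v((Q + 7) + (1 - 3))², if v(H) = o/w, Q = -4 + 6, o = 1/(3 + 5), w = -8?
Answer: 1/4096 ≈ 0.00024414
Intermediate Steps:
o = ⅛ (o = 1/8 = ⅛ ≈ 0.12500)
Q = 2
v(H) = -1/64 (v(H) = (⅛)/(-8) = (⅛)*(-⅛) = -1/64)
v((Q + 7) + (1 - 3))² = (-1/64)² = 1/4096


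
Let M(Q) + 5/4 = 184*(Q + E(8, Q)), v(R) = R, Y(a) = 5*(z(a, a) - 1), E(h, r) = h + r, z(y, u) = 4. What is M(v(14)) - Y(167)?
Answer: 26431/4 ≈ 6607.8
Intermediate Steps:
Y(a) = 15 (Y(a) = 5*(4 - 1) = 5*3 = 15)
M(Q) = 5883/4 + 368*Q (M(Q) = -5/4 + 184*(Q + (8 + Q)) = -5/4 + 184*(8 + 2*Q) = -5/4 + (1472 + 368*Q) = 5883/4 + 368*Q)
M(v(14)) - Y(167) = (5883/4 + 368*14) - 1*15 = (5883/4 + 5152) - 15 = 26491/4 - 15 = 26431/4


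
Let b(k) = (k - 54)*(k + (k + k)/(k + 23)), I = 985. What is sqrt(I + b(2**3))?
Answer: sqrt(570121)/31 ≈ 24.357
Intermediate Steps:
b(k) = (-54 + k)*(k + 2*k/(23 + k)) (b(k) = (-54 + k)*(k + (2*k)/(23 + k)) = (-54 + k)*(k + 2*k/(23 + k)))
sqrt(I + b(2**3)) = sqrt(985 + 2**3*(-1350 + (2**3)**2 - 29*2**3)/(23 + 2**3)) = sqrt(985 + 8*(-1350 + 8**2 - 29*8)/(23 + 8)) = sqrt(985 + 8*(-1350 + 64 - 232)/31) = sqrt(985 + 8*(1/31)*(-1518)) = sqrt(985 - 12144/31) = sqrt(18391/31) = sqrt(570121)/31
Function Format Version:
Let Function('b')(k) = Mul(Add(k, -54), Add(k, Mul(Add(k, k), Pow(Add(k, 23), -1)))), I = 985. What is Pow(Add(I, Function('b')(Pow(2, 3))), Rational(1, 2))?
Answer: Mul(Rational(1, 31), Pow(570121, Rational(1, 2))) ≈ 24.357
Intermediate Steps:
Function('b')(k) = Mul(Add(-54, k), Add(k, Mul(2, k, Pow(Add(23, k), -1)))) (Function('b')(k) = Mul(Add(-54, k), Add(k, Mul(Mul(2, k), Pow(Add(23, k), -1)))) = Mul(Add(-54, k), Add(k, Mul(2, k, Pow(Add(23, k), -1)))))
Pow(Add(I, Function('b')(Pow(2, 3))), Rational(1, 2)) = Pow(Add(985, Mul(Pow(2, 3), Pow(Add(23, Pow(2, 3)), -1), Add(-1350, Pow(Pow(2, 3), 2), Mul(-29, Pow(2, 3))))), Rational(1, 2)) = Pow(Add(985, Mul(8, Pow(Add(23, 8), -1), Add(-1350, Pow(8, 2), Mul(-29, 8)))), Rational(1, 2)) = Pow(Add(985, Mul(8, Pow(31, -1), Add(-1350, 64, -232))), Rational(1, 2)) = Pow(Add(985, Mul(8, Rational(1, 31), -1518)), Rational(1, 2)) = Pow(Add(985, Rational(-12144, 31)), Rational(1, 2)) = Pow(Rational(18391, 31), Rational(1, 2)) = Mul(Rational(1, 31), Pow(570121, Rational(1, 2)))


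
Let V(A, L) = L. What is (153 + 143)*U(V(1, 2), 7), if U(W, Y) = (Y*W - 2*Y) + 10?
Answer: 2960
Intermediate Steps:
U(W, Y) = 10 - 2*Y + W*Y (U(W, Y) = (W*Y - 2*Y) + 10 = (-2*Y + W*Y) + 10 = 10 - 2*Y + W*Y)
(153 + 143)*U(V(1, 2), 7) = (153 + 143)*(10 - 2*7 + 2*7) = 296*(10 - 14 + 14) = 296*10 = 2960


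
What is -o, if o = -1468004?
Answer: 1468004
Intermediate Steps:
-o = -1*(-1468004) = 1468004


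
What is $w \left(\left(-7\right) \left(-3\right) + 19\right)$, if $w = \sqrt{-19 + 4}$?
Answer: $40 i \sqrt{15} \approx 154.92 i$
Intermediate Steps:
$w = i \sqrt{15}$ ($w = \sqrt{-15} = i \sqrt{15} \approx 3.873 i$)
$w \left(\left(-7\right) \left(-3\right) + 19\right) = i \sqrt{15} \left(\left(-7\right) \left(-3\right) + 19\right) = i \sqrt{15} \left(21 + 19\right) = i \sqrt{15} \cdot 40 = 40 i \sqrt{15}$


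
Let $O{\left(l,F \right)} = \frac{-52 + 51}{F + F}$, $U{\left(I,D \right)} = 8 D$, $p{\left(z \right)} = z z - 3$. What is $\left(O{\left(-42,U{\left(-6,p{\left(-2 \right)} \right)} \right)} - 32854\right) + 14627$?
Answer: $- \frac{291633}{16} \approx -18227.0$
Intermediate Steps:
$p{\left(z \right)} = -3 + z^{2}$ ($p{\left(z \right)} = z^{2} - 3 = -3 + z^{2}$)
$O{\left(l,F \right)} = - \frac{1}{2 F}$
$\left(O{\left(-42,U{\left(-6,p{\left(-2 \right)} \right)} \right)} - 32854\right) + 14627 = \left(- \frac{1}{2 \cdot 8 \left(-3 + \left(-2\right)^{2}\right)} - 32854\right) + 14627 = \left(- \frac{1}{2 \cdot 8 \left(-3 + 4\right)} - 32854\right) + 14627 = \left(- \frac{1}{2 \cdot 8 \cdot 1} - 32854\right) + 14627 = \left(- \frac{1}{2 \cdot 8} - 32854\right) + 14627 = \left(\left(- \frac{1}{2}\right) \frac{1}{8} - 32854\right) + 14627 = \left(- \frac{1}{16} - 32854\right) + 14627 = - \frac{525665}{16} + 14627 = - \frac{291633}{16}$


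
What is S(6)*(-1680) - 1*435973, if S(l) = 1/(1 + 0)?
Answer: -437653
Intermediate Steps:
S(l) = 1 (S(l) = 1/1 = 1)
S(6)*(-1680) - 1*435973 = 1*(-1680) - 1*435973 = -1680 - 435973 = -437653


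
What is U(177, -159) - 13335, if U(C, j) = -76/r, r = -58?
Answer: -386677/29 ≈ -13334.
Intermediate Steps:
U(C, j) = 38/29 (U(C, j) = -76/(-58) = -76*(-1/58) = 38/29)
U(177, -159) - 13335 = 38/29 - 13335 = -386677/29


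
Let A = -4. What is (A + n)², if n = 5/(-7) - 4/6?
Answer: 12769/441 ≈ 28.955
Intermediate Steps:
n = -29/21 (n = 5*(-⅐) - 4*⅙ = -5/7 - ⅔ = -29/21 ≈ -1.3810)
(A + n)² = (-4 - 29/21)² = (-113/21)² = 12769/441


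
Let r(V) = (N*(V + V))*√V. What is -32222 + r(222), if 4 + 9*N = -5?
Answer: -32222 - 444*√222 ≈ -38837.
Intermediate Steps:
N = -1 (N = -4/9 + (⅑)*(-5) = -4/9 - 5/9 = -1)
r(V) = -2*V^(3/2) (r(V) = (-(V + V))*√V = (-2*V)*√V = -2*V^(3/2))
-32222 + r(222) = -32222 - 444*√222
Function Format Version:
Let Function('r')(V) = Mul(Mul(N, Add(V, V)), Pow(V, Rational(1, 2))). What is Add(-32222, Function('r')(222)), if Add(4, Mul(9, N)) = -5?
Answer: Add(-32222, Mul(-444, Pow(222, Rational(1, 2)))) ≈ -38837.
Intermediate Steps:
N = -1 (N = Add(Rational(-4, 9), Mul(Rational(1, 9), -5)) = Add(Rational(-4, 9), Rational(-5, 9)) = -1)
Function('r')(V) = Mul(-2, Pow(V, Rational(3, 2))) (Function('r')(V) = Mul(Mul(-1, Add(V, V)), Pow(V, Rational(1, 2))) = Mul(Mul(-1, Mul(2, V)), Pow(V, Rational(1, 2))) = Mul(Mul(-2, V), Pow(V, Rational(1, 2))) = Mul(-2, Pow(V, Rational(3, 2))))
Add(-32222, Function('r')(222)) = Add(-32222, Mul(-2, Pow(222, Rational(3, 2)))) = Add(-32222, Mul(-2, Mul(222, Pow(222, Rational(1, 2))))) = Add(-32222, Mul(-444, Pow(222, Rational(1, 2))))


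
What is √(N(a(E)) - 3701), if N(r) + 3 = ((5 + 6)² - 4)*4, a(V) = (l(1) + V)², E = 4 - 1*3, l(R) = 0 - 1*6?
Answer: 2*I*√809 ≈ 56.886*I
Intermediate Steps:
l(R) = -6 (l(R) = 0 - 6 = -6)
E = 1 (E = 4 - 3 = 1)
a(V) = (-6 + V)²
N(r) = 465 (N(r) = -3 + ((5 + 6)² - 4)*4 = -3 + (11² - 4)*4 = -3 + (121 - 4)*4 = -3 + 117*4 = -3 + 468 = 465)
√(N(a(E)) - 3701) = √(465 - 3701) = √(-3236) = 2*I*√809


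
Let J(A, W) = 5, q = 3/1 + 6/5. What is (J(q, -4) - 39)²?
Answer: 1156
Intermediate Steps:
q = 21/5 (q = 3*1 + 6*(⅕) = 3 + 6/5 = 21/5 ≈ 4.2000)
(J(q, -4) - 39)² = (5 - 39)² = (-34)² = 1156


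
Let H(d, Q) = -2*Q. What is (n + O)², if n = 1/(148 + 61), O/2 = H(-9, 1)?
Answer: 697225/43681 ≈ 15.962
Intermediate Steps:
O = -4 (O = 2*(-2*1) = 2*(-2) = -4)
n = 1/209 ≈ 0.0047847
(n + O)² = (1/209 - 4)² = (-835/209)² = 697225/43681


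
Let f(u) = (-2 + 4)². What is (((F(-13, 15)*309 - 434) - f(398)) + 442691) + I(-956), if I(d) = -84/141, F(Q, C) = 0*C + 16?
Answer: 21018231/47 ≈ 4.4720e+5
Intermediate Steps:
f(u) = 4 (f(u) = 2² = 4)
F(Q, C) = 16 (F(Q, C) = 0 + 16 = 16)
I(d) = -28/47 (I(d) = -84*1/141 = -28/47)
(((F(-13, 15)*309 - 434) - f(398)) + 442691) + I(-956) = (((16*309 - 434) - 1*4) + 442691) - 28/47 = (((4944 - 434) - 4) + 442691) - 28/47 = ((4510 - 4) + 442691) - 28/47 = (4506 + 442691) - 28/47 = 447197 - 28/47 = 21018231/47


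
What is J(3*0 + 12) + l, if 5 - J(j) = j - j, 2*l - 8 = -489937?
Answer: -489919/2 ≈ -2.4496e+5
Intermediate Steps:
l = -489929/2 (l = 4 + (½)*(-489937) = 4 - 489937/2 = -489929/2 ≈ -2.4496e+5)
J(j) = 5 (J(j) = 5 - (j - j) = 5 - 1*0 = 5 + 0 = 5)
J(3*0 + 12) + l = 5 - 489929/2 = -489919/2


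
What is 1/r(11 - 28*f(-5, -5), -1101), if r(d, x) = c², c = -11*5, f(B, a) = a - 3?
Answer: 1/3025 ≈ 0.00033058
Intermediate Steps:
f(B, a) = -3 + a
c = -55
r(d, x) = 3025 (r(d, x) = (-55)² = 3025)
1/r(11 - 28*f(-5, -5), -1101) = 1/3025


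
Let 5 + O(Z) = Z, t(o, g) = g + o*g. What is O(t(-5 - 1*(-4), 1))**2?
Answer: 25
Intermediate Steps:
t(o, g) = g + g*o
O(Z) = -5 + Z
O(t(-5 - 1*(-4), 1))**2 = (-5 + 1*(1 + (-5 - 1*(-4))))**2 = (-5 + 1*(1 + (-5 + 4)))**2 = (-5 + 1*(1 - 1))**2 = (-5 + 1*0)**2 = (-5 + 0)**2 = (-5)**2 = 25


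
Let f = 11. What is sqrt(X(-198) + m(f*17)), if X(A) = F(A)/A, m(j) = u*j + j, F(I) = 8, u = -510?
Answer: I*sqrt(103654331)/33 ≈ 308.52*I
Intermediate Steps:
m(j) = -509*j (m(j) = -510*j + j = -509*j)
X(A) = 8/A
sqrt(X(-198) + m(f*17)) = sqrt(8/(-198) - 5599*17) = sqrt(8*(-1/198) - 509*187) = sqrt(-4/99 - 95183) = sqrt(-9423121/99) = I*sqrt(103654331)/33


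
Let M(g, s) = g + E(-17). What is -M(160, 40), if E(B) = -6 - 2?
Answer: -152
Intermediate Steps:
E(B) = -8
M(g, s) = -8 + g (M(g, s) = g - 8 = -8 + g)
-M(160, 40) = -(-8 + 160) = -1*152 = -152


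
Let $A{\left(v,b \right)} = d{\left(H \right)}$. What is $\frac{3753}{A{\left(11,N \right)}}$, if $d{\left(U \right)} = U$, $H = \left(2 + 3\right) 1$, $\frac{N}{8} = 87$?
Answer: $\frac{3753}{5} \approx 750.6$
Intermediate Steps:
$N = 696$ ($N = 8 \cdot 87 = 696$)
$H = 5$ ($H = 5 \cdot 1 = 5$)
$A{\left(v,b \right)} = 5$
$\frac{3753}{A{\left(11,N \right)}} = \frac{3753}{5}$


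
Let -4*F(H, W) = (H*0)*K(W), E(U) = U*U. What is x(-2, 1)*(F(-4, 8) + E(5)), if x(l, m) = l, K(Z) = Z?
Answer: -50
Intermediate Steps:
E(U) = U**2
F(H, W) = 0 (F(H, W) = -H*0*W/4 = -0*W = -1/4*0 = 0)
x(-2, 1)*(F(-4, 8) + E(5)) = -2*(0 + 5**2) = -2*(0 + 25) = -2*25 = -50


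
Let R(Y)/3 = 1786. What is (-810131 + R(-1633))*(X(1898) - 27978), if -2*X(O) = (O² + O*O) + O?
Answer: 2922397142863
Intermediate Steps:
X(O) = -O² - O/2 (X(O) = -((O² + O*O) + O)/2 = -((O² + O²) + O)/2 = -(2*O² + O)/2 = -(O + 2*O²)/2 = -O² - O/2)
R(Y) = 5358 (R(Y) = 3*1786 = 5358)
(-810131 + R(-1633))*(X(1898) - 27978) = (-810131 + 5358)*(-1*1898*(½ + 1898) - 27978) = -804773*(-1*1898*3797/2 - 27978) = -804773*(-3603353 - 27978) = -804773*(-3631331) = 2922397142863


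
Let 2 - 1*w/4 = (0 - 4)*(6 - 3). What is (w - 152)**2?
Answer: 9216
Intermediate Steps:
w = 56 (w = 8 - 4*(0 - 4)*(6 - 3) = 8 - (-16)*3 = 8 - 4*(-12) = 8 + 48 = 56)
(w - 152)**2 = (56 - 152)**2 = (-96)**2 = 9216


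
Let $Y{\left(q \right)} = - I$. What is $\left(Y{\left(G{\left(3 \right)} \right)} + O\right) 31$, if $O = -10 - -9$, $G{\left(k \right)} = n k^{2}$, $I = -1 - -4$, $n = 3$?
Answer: $-124$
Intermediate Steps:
$I = 3$ ($I = -1 + 4 = 3$)
$G{\left(k \right)} = 3 k^{2}$
$O = -1$ ($O = -10 + 9 = -1$)
$Y{\left(q \right)} = -3$ ($Y{\left(q \right)} = \left(-1\right) 3 = -3$)
$\left(Y{\left(G{\left(3 \right)} \right)} + O\right) 31 = \left(-3 - 1\right) 31 = \left(-4\right) 31 = -124$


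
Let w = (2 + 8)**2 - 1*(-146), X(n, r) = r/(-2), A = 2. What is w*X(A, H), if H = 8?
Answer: -984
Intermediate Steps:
X(n, r) = -r/2 (X(n, r) = r*(-1/2) = -r/2)
w = 246 (w = 10**2 + 146 = 100 + 146 = 246)
w*X(A, H) = 246*(-1/2*8) = 246*(-4) = -984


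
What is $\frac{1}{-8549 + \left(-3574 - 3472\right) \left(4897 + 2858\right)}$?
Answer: $- \frac{1}{54650279} \approx -1.8298 \cdot 10^{-8}$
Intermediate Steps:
$\frac{1}{-8549 + \left(-3574 - 3472\right) \left(4897 + 2858\right)} = \frac{1}{-8549 - 54641730} = \frac{1}{-54650279} = - \frac{1}{54650279}$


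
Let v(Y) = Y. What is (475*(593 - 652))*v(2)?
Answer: -56050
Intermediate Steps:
(475*(593 - 652))*v(2) = (475*(593 - 652))*2 = (475*(-59))*2 = -28025*2 = -56050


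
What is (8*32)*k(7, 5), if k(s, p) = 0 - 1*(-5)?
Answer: 1280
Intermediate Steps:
k(s, p) = 5 (k(s, p) = 0 + 5 = 5)
(8*32)*k(7, 5) = (8*32)*5 = 256*5 = 1280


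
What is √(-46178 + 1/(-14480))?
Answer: I*√605134984105/3620 ≈ 214.89*I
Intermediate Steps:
√(-46178 + 1/(-14480)) = √(-46178 - 1/14480) = √(-668657441/14480) = I*√605134984105/3620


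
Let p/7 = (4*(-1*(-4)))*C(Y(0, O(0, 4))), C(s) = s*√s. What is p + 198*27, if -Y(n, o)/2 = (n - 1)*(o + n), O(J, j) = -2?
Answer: 5346 - 896*I ≈ 5346.0 - 896.0*I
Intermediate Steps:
Y(n, o) = -2*(-1 + n)*(n + o) (Y(n, o) = -2*(n - 1)*(o + n) = -2*(-1 + n)*(n + o))
C(s) = s^(3/2)
p = -896*I (p = 7*((4*(-1*(-4)))*(-2*0² + 2*0 + 2*(-2) - 2*0*(-2))^(3/2)) = 7*((4*4)*(-2*0 + 0 - 4 + 0)^(3/2)) = 7*(16*(0 + 0 - 4 + 0)^(3/2)) = 7*(16*(-4)^(3/2)) = 7*(16*(-8*I)) = 7*(-128*I) = -896*I ≈ -896.0*I)
p + 198*27 = -896*I + 198*27 = -896*I + 5346 = 5346 - 896*I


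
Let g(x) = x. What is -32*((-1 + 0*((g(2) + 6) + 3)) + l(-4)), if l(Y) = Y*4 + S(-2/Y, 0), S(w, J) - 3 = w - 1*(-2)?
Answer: 368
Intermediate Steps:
S(w, J) = 5 + w (S(w, J) = 3 + (w - 1*(-2)) = 3 + (w + 2) = 3 + (2 + w) = 5 + w)
l(Y) = 5 - 2/Y + 4*Y (l(Y) = Y*4 + (5 - 2/Y) = 4*Y + (5 - 2/Y) = 5 - 2/Y + 4*Y)
-32*((-1 + 0*((g(2) + 6) + 3)) + l(-4)) = -32*((-1 + 0*((2 + 6) + 3)) + (5 - 2/(-4) + 4*(-4))) = -32*((-1 + 0*(8 + 3)) + (5 - 2*(-¼) - 16)) = -32*((-1 + 0*11) + (5 + ½ - 16)) = -32*((-1 + 0) - 21/2) = -32*(-1 - 21/2) = -32*(-23/2) = 368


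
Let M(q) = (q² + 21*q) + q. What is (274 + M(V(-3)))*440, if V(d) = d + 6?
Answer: 153560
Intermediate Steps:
V(d) = 6 + d
M(q) = q² + 22*q
(274 + M(V(-3)))*440 = (274 + (6 - 3)*(22 + (6 - 3)))*440 = (274 + 3*(22 + 3))*440 = (274 + 3*25)*440 = (274 + 75)*440 = 349*440 = 153560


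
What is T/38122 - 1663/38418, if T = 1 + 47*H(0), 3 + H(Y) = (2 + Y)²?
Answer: -30776411/732285498 ≈ -0.042028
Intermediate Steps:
H(Y) = -3 + (2 + Y)²
T = 48 (T = 1 + 47*(-3 + (2 + 0)²) = 1 + 47*(-3 + 2²) = 1 + 47*(-3 + 4) = 1 + 47*1 = 1 + 47 = 48)
T/38122 - 1663/38418 = 48/38122 - 1663/38418 = 48*(1/38122) - 1663*1/38418 = 24/19061 - 1663/38418 = -30776411/732285498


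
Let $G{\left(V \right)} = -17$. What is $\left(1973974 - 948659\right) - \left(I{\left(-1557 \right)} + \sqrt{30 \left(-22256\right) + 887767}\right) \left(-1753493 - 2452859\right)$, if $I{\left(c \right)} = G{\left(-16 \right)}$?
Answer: $-70482669 + 4206352 \sqrt{220087} \approx 1.9029 \cdot 10^{9}$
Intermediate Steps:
$I{\left(c \right)} = -17$
$\left(1973974 - 948659\right) - \left(I{\left(-1557 \right)} + \sqrt{30 \left(-22256\right) + 887767}\right) \left(-1753493 - 2452859\right) = \left(1973974 - 948659\right) - \left(-17 + \sqrt{30 \left(-22256\right) + 887767}\right) \left(-1753493 - 2452859\right) = \left(1973974 - 948659\right) - \left(-17 + \sqrt{-667680 + 887767}\right) \left(-4206352\right) = 1025315 - \left(-17 + \sqrt{220087}\right) \left(-4206352\right) = 1025315 - \left(71507984 - 4206352 \sqrt{220087}\right) = -70482669 + 4206352 \sqrt{220087}$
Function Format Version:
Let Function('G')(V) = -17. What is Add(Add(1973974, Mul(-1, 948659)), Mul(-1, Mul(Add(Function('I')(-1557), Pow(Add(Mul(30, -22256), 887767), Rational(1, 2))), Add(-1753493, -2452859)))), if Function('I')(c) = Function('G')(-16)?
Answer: Add(-70482669, Mul(4206352, Pow(220087, Rational(1, 2)))) ≈ 1.9029e+9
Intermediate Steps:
Function('I')(c) = -17
Add(Add(1973974, Mul(-1, 948659)), Mul(-1, Mul(Add(Function('I')(-1557), Pow(Add(Mul(30, -22256), 887767), Rational(1, 2))), Add(-1753493, -2452859)))) = Add(Add(1973974, Mul(-1, 948659)), Mul(-1, Mul(Add(-17, Pow(Add(Mul(30, -22256), 887767), Rational(1, 2))), Add(-1753493, -2452859)))) = Add(Add(1973974, -948659), Mul(-1, Mul(Add(-17, Pow(Add(-667680, 887767), Rational(1, 2))), -4206352))) = Add(1025315, Mul(-1, Mul(Add(-17, Pow(220087, Rational(1, 2))), -4206352))) = Add(1025315, Mul(-1, Add(71507984, Mul(-4206352, Pow(220087, Rational(1, 2)))))) = Add(1025315, Add(-71507984, Mul(4206352, Pow(220087, Rational(1, 2))))) = Add(-70482669, Mul(4206352, Pow(220087, Rational(1, 2))))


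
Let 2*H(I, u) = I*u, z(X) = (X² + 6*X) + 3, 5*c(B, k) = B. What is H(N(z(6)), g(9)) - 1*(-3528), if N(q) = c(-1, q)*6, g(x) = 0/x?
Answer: 3528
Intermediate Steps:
c(B, k) = B/5
g(x) = 0
z(X) = 3 + X² + 6*X
N(q) = -6/5 (N(q) = ((⅕)*(-1))*6 = -⅕*6 = -6/5)
H(I, u) = I*u/2 (H(I, u) = (I*u)/2 = I*u/2)
H(N(z(6)), g(9)) - 1*(-3528) = (½)*(-6/5)*0 - 1*(-3528) = 0 + 3528 = 3528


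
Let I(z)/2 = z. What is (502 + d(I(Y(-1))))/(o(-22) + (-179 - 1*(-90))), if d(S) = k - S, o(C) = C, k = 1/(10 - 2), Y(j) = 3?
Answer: -1323/296 ≈ -4.4696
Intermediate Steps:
I(z) = 2*z
k = ⅛ (k = 1/8 = ⅛ ≈ 0.12500)
d(S) = ⅛ - S
(502 + d(I(Y(-1))))/(o(-22) + (-179 - 1*(-90))) = (502 + (⅛ - 2*3))/(-22 + (-179 - 1*(-90))) = (502 + (⅛ - 1*6))/(-22 + (-179 + 90)) = (502 + (⅛ - 6))/(-22 - 89) = (502 - 47/8)/(-111) = (3969/8)*(-1/111) = -1323/296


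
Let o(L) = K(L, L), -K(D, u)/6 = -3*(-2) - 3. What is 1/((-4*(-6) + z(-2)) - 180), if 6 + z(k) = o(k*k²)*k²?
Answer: -1/234 ≈ -0.0042735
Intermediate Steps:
K(D, u) = -18 (K(D, u) = -6*(-3*(-2) - 3) = -6*(6 - 3) = -6*3 = -18)
o(L) = -18
z(k) = -6 - 18*k²
1/((-4*(-6) + z(-2)) - 180) = 1/((-4*(-6) + (-6 - 18*(-2)²)) - 180) = 1/((24 + (-6 - 18*4)) - 180) = 1/((24 + (-6 - 72)) - 180) = 1/((24 - 78) - 180) = 1/(-54 - 180) = 1/(-234) = -1/234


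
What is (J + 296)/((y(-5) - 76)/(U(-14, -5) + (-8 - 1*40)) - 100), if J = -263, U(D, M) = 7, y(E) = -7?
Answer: -451/1339 ≈ -0.33682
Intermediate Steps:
(J + 296)/((y(-5) - 76)/(U(-14, -5) + (-8 - 1*40)) - 100) = (-263 + 296)/((-7 - 76)/(7 + (-8 - 1*40)) - 100) = 33/(-83/(7 + (-8 - 40)) - 100) = 33/(-83/(7 - 48) - 100) = 33/(-83/(-41) - 100) = 33/(-83*(-1/41) - 100) = 33/(83/41 - 100) = 33/(-4017/41) = 33*(-41/4017) = -451/1339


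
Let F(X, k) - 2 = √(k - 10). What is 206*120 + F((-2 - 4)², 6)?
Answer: 24722 + 2*I ≈ 24722.0 + 2.0*I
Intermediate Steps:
F(X, k) = 2 + √(-10 + k) (F(X, k) = 2 + √(k - 10) = 2 + √(-10 + k))
206*120 + F((-2 - 4)², 6) = 206*120 + (2 + √(-10 + 6)) = 24720 + (2 + √(-4)) = 24720 + (2 + 2*I) = 24722 + 2*I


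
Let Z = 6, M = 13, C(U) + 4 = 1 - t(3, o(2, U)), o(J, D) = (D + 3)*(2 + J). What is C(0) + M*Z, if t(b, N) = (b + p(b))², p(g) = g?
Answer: 39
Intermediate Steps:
o(J, D) = (2 + J)*(3 + D) (o(J, D) = (3 + D)*(2 + J) = (2 + J)*(3 + D))
t(b, N) = 4*b² (t(b, N) = (b + b)² = (2*b)² = 4*b²)
C(U) = -39 (C(U) = -4 + (1 - 4*3²) = -4 + (1 - 4*9) = -4 + (1 - 1*36) = -4 + (1 - 36) = -4 - 35 = -39)
C(0) + M*Z = -39 + 13*6 = -39 + 78 = 39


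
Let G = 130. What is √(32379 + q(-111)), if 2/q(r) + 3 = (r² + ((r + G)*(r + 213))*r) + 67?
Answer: √1330798570503065/202733 ≈ 179.94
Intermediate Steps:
q(r) = 2/(64 + r² + r*(130 + r)*(213 + r)) (q(r) = 2/(-3 + ((r² + ((r + 130)*(r + 213))*r) + 67)) = 2/(-3 + ((r² + ((130 + r)*(213 + r))*r) + 67)) = 2/(-3 + ((r² + r*(130 + r)*(213 + r)) + 67)) = 2/(-3 + (67 + r² + r*(130 + r)*(213 + r))) = 2/(64 + r² + r*(130 + r)*(213 + r)))
√(32379 + q(-111)) = √(32379 + 2/(64 + (-111)³ + 344*(-111)² + 27690*(-111))) = √(32379 + 2/(64 - 1367631 + 344*12321 - 3073590)) = √(32379 + 2/(64 - 1367631 + 4238424 - 3073590)) = √(32379 + 2/(-202733)) = √(32379 + 2*(-1/202733)) = √(32379 - 2/202733) = √(6564291805/202733) = √1330798570503065/202733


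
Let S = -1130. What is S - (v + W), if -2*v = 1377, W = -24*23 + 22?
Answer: 177/2 ≈ 88.500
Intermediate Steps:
W = -530 (W = -552 + 22 = -530)
v = -1377/2 (v = -½*1377 = -1377/2 ≈ -688.50)
S - (v + W) = -1130 - (-1377/2 - 530) = -1130 - 1*(-2437/2) = -1130 + 2437/2 = 177/2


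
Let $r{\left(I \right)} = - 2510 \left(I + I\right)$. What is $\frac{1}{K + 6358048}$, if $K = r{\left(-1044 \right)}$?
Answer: $\frac{1}{11598928} \approx 8.6215 \cdot 10^{-8}$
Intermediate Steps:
$r{\left(I \right)} = - 5020 I$ ($r{\left(I \right)} = - 2510 \cdot 2 I = - 5020 I$)
$K = 5240880$ ($K = \left(-5020\right) \left(-1044\right) = 5240880$)
$\frac{1}{K + 6358048} = \frac{1}{5240880 + 6358048} = \frac{1}{11598928}$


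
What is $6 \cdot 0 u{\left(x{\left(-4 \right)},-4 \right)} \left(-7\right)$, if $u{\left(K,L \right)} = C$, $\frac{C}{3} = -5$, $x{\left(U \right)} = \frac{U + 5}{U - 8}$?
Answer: $0$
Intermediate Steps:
$x{\left(U \right)} = \frac{5 + U}{-8 + U}$ ($x{\left(U \right)} = \frac{5 + U}{U - 8} = \frac{5 + U}{-8 + U}$)
$C = -15$ ($C = 3 \left(-5\right) = -15$)
$u{\left(K,L \right)} = -15$
$6 \cdot 0 u{\left(x{\left(-4 \right)},-4 \right)} \left(-7\right) = 6 \cdot 0 \left(-15\right) \left(-7\right) = 6 \cdot 0 \left(-7\right) = 0 \left(-7\right) = 0$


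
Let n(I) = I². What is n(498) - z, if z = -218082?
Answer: 466086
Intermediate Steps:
n(498) - z = 498² - 1*(-218082) = 248004 + 218082 = 466086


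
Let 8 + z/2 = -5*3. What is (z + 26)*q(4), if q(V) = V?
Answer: -80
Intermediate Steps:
z = -46 (z = -16 + 2*(-5*3) = -16 + 2*(-15) = -16 - 30 = -46)
(z + 26)*q(4) = (-46 + 26)*4 = -20*4 = -80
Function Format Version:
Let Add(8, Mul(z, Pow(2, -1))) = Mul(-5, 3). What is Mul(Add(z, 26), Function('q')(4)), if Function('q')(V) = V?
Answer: -80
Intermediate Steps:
z = -46 (z = Add(-16, Mul(2, Mul(-5, 3))) = Add(-16, Mul(2, -15)) = Add(-16, -30) = -46)
Mul(Add(z, 26), Function('q')(4)) = Mul(Add(-46, 26), 4) = Mul(-20, 4) = -80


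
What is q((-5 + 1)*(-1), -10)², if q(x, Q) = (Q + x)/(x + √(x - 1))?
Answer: 36/(4 + √3)² ≈ 1.0957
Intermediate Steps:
q(x, Q) = (Q + x)/(x + √(-1 + x))
q((-5 + 1)*(-1), -10)² = ((-10 + (-5 + 1)*(-1))/((-5 + 1)*(-1) + √(-1 + (-5 + 1)*(-1))))² = ((-10 - 4*(-1))/(-4*(-1) + √(-1 - 4*(-1))))² = ((-10 + 4)/(4 + √(-1 + 4)))² = (-6/(4 + √3))² = 36/(4 + √3)²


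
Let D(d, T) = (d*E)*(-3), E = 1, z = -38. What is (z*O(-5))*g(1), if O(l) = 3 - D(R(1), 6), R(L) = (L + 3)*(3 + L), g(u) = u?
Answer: -1938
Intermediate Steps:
R(L) = (3 + L)² (R(L) = (3 + L)*(3 + L) = (3 + L)²)
D(d, T) = -3*d (D(d, T) = (d*1)*(-3) = d*(-3) = -3*d)
O(l) = 51 (O(l) = 3 - (-3)*(3 + 1)² = 3 - (-3)*4² = 3 - (-3)*16 = 3 - 1*(-48) = 3 + 48 = 51)
(z*O(-5))*g(1) = -38*51*1 = -1938*1 = -1938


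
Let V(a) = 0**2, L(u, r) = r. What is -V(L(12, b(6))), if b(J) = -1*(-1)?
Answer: 0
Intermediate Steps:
b(J) = 1
V(a) = 0
-V(L(12, b(6))) = -1*0 = 0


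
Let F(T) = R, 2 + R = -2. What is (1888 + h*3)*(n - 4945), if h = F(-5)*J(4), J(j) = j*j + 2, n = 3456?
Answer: -2489608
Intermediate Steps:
J(j) = 2 + j**2 (J(j) = j**2 + 2 = 2 + j**2)
R = -4 (R = -2 - 2 = -4)
F(T) = -4
h = -72 (h = -4*(2 + 4**2) = -4*(2 + 16) = -4*18 = -72)
(1888 + h*3)*(n - 4945) = (1888 - 72*3)*(3456 - 4945) = (1888 - 216)*(-1489) = 1672*(-1489) = -2489608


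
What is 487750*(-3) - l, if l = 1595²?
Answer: -4007275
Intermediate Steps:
l = 2544025
487750*(-3) - l = 487750*(-3) - 1*2544025 = -1463250 - 2544025 = -4007275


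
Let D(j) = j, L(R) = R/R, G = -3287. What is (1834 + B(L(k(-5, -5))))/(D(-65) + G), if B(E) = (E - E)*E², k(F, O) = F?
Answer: -917/1676 ≈ -0.54714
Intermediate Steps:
L(R) = 1
B(E) = 0 (B(E) = 0*E² = 0)
(1834 + B(L(k(-5, -5))))/(D(-65) + G) = (1834 + 0)/(-65 - 3287) = 1834/(-3352) = 1834*(-1/3352) = -917/1676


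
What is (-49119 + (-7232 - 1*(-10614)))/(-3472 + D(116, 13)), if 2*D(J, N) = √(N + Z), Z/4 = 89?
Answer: 635195456/48218767 + 274422*√41/48218767 ≈ 13.210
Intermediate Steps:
Z = 356 (Z = 4*89 = 356)
D(J, N) = √(356 + N)/2 (D(J, N) = √(N + 356)/2 = √(356 + N)/2)
(-49119 + (-7232 - 1*(-10614)))/(-3472 + D(116, 13)) = (-49119 + (-7232 - 1*(-10614)))/(-3472 + √(356 + 13)/2) = (-49119 + (-7232 + 10614))/(-3472 + √369/2) = (-49119 + 3382)/(-3472 + (3*√41)/2) = -45737/(-3472 + 3*√41/2)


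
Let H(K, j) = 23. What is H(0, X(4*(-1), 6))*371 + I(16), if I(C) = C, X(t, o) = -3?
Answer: 8549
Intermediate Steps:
H(0, X(4*(-1), 6))*371 + I(16) = 23*371 + 16 = 8533 + 16 = 8549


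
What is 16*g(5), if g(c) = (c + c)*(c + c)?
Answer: 1600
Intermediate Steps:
g(c) = 4*c² (g(c) = (2*c)*(2*c) = 4*c²)
16*g(5) = 16*(4*5²) = 16*(4*25) = 16*100 = 1600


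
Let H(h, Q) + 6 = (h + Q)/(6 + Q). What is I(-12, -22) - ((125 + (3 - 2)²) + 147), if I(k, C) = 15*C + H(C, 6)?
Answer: -1831/3 ≈ -610.33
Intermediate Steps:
H(h, Q) = -6 + (Q + h)/(6 + Q) (H(h, Q) = -6 + (h + Q)/(6 + Q) = -6 + (Q + h)/(6 + Q))
I(k, C) = -11/2 + 181*C/12 (I(k, C) = 15*C + (-36 + C - 5*6)/(6 + 6) = 15*C + (-36 + C - 30)/12 = 15*C + (-66 + C)/12 = 15*C + (-11/2 + C/12) = -11/2 + 181*C/12)
I(-12, -22) - ((125 + (3 - 2)²) + 147) = (-11/2 + (181/12)*(-22)) - ((125 + (3 - 2)²) + 147) = (-11/2 - 1991/6) - ((125 + 1²) + 147) = -1012/3 - ((125 + 1) + 147) = -1012/3 - (126 + 147) = -1012/3 - 1*273 = -1012/3 - 273 = -1831/3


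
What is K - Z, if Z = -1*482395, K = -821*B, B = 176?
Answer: 337899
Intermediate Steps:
K = -144496 (K = -821*176 = -144496)
Z = -482395
K - Z = -144496 - 1*(-482395) = -144496 + 482395 = 337899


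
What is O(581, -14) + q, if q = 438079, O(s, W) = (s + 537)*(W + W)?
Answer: 406775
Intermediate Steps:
O(s, W) = 2*W*(537 + s) (O(s, W) = (537 + s)*(2*W) = 2*W*(537 + s))
O(581, -14) + q = 2*(-14)*(537 + 581) + 438079 = 2*(-14)*1118 + 438079 = -31304 + 438079 = 406775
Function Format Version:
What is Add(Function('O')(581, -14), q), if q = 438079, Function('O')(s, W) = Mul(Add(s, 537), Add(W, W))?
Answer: 406775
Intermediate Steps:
Function('O')(s, W) = Mul(2, W, Add(537, s)) (Function('O')(s, W) = Mul(Add(537, s), Mul(2, W)) = Mul(2, W, Add(537, s)))
Add(Function('O')(581, -14), q) = Add(Mul(2, -14, Add(537, 581)), 438079) = Add(Mul(2, -14, 1118), 438079) = Add(-31304, 438079) = 406775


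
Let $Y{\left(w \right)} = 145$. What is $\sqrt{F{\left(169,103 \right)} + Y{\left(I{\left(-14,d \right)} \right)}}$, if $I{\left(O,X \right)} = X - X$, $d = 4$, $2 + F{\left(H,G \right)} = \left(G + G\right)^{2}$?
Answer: $3 \sqrt{4731} \approx 206.35$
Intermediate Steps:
$F{\left(H,G \right)} = -2 + 4 G^{2}$ ($F{\left(H,G \right)} = -2 + \left(G + G\right)^{2} = -2 + \left(2 G\right)^{2} = -2 + 4 G^{2}$)
$I{\left(O,X \right)} = 0$
$\sqrt{F{\left(169,103 \right)} + Y{\left(I{\left(-14,d \right)} \right)}} = \sqrt{\left(-2 + 4 \cdot 103^{2}\right) + 145} = \sqrt{\left(-2 + 4 \cdot 10609\right) + 145} = \sqrt{\left(-2 + 42436\right) + 145} = \sqrt{42434 + 145} = \sqrt{42579} = 3 \sqrt{4731}$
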